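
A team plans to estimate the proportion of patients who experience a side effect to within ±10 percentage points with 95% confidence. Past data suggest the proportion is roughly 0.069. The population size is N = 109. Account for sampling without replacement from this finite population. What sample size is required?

For a proportion with margin E = 0.1 at 95% confidence, z = 1.960.
n = p̂(1−p̂)(z/E)² = 0.069 × 0.931 × (1.960/0.1)² = 24.68 — call this n₀.
Finite-population correction with N = 109: n = n₀ / (1 + (n₀−1)/N) = 24.68 / 1.217 = 20.28
Round up: n = 21.

21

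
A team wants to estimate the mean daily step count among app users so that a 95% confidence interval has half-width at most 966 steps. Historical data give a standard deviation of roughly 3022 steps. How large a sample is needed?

For a mean, the margin of error is E = z·σ/√n, so n = (zσ/E)².
At 95% confidence, z = 1.960.
n = (1.960 × 3022 / 966)² = 37.60
Round up: n = 38.

38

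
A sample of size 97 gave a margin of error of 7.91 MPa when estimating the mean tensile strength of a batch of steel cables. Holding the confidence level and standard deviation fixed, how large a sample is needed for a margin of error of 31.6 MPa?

Margin of error scales as 1/√n, so n₂ = n₁·(E₁/E₂)².
n₂ = 97 × (7.91/31.6)² = 97 × 0.06266 = 6.08
Round up: n₂ = 7.

7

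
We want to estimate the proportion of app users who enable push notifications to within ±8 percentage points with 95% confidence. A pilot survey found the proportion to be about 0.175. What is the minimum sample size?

87

For a proportion with margin E = 0.08 at 95% confidence, z = 1.960.
n = p̂(1−p̂)(z/E)² = 0.175 × 0.825 × (1.960/0.08)² = 86.66
Round up: n = 87.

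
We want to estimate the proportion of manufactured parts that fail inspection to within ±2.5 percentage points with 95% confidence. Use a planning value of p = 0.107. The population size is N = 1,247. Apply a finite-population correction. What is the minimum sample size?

For a proportion with margin E = 0.025 at 95% confidence, z = 1.960.
n = p̂(1−p̂)(z/E)² = 0.107 × 0.893 × (1.960/0.025)² = 587.31 — call this n₀.
Finite-population correction with N = 1,247: n = n₀ / (1 + (n₀−1)/N) = 587.31 / 1.47 = 399.53
Round up: n = 400.

400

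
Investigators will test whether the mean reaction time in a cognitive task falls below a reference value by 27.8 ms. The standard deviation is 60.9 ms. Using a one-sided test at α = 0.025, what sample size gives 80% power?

n = 38

For a one-sample z-test, n = ((z_α + z_β)·σ/δ)².
z_α = 1.960 (one-sided α = 0.025); z_β = 0.842 (power 80% → β = 0.2).
n = (2.802 × 60.9 / 27.8)² = 37.68
Round up: n = 38.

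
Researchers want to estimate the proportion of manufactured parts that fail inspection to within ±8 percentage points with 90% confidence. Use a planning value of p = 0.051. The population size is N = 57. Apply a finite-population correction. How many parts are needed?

For a proportion with margin E = 0.08 at 90% confidence, z = 1.645.
n = p̂(1−p̂)(z/E)² = 0.051 × 0.949 × (1.645/0.08)² = 20.46 — call this n₀.
Finite-population correction with N = 57: n = n₀ / (1 + (n₀−1)/N) = 20.46 / 1.341 = 15.26
Round up: n = 16.

16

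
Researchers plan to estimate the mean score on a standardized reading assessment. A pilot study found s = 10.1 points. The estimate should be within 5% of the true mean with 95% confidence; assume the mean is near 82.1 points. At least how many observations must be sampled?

24

For a mean, the margin of error is E = z·σ/√n, so n = (zσ/E)².
At 95% confidence, z = 1.960.
E = 5% of 82.1 = 4.105 points.
n = (1.960 × 10.1 / 4.105)² = 23.26
Round up: n = 24.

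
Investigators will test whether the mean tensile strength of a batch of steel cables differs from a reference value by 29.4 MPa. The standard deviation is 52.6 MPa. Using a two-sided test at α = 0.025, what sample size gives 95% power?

49

For a one-sample z-test, n = ((z_{α/2} + z_β)·σ/δ)².
z_{α/2} = 2.241 (two-sided α = 0.025); z_β = 1.645 (power 95% → β = 0.05).
n = (3.886 × 52.6 / 29.4)² = 48.34
Round up: n = 49.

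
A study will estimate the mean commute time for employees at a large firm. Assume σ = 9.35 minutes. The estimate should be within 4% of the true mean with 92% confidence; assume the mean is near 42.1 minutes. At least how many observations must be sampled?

95

For a mean, the margin of error is E = z·σ/√n, so n = (zσ/E)².
At 92% confidence, z = 1.751.
E = 4% of 42.1 = 1.684 minutes.
n = (1.751 × 9.35 / 1.684)² = 94.52
Round up: n = 95.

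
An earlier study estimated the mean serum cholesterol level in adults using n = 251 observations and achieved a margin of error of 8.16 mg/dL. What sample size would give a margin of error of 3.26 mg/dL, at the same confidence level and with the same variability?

Margin of error scales as 1/√n, so n₂ = n₁·(E₁/E₂)².
n₂ = 251 × (8.16/3.26)² = 251 × 6.265 = 1572.51
Round up: n₂ = 1573.

1573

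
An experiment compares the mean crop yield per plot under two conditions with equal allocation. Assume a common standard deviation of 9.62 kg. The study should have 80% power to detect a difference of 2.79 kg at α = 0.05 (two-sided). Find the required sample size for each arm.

187 per group

For two equal groups, n per group = 2·((z_{α/2} + z_β)·σ/δ)².
z_{α/2} = 1.960; z_β = 0.842 (power 80%).
n = 2 × (2.802 × 9.62 / 2.79)² = 2 × 93.34 = 186.68
Round up: n = 187 per group.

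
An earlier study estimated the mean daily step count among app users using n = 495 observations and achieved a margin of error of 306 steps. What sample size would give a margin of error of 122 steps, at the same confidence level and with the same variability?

n = 3115

Margin of error scales as 1/√n, so n₂ = n₁·(E₁/E₂)².
n₂ = 495 × (306/122)² = 495 × 6.291 = 3114.05
Round up: n₂ = 3115.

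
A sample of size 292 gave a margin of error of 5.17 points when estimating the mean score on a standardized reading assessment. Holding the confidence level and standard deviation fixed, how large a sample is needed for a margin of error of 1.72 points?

n = 2639

Margin of error scales as 1/√n, so n₂ = n₁·(E₁/E₂)².
n₂ = 292 × (5.17/1.72)² = 292 × 9.035 = 2638.22
Round up: n₂ = 2639.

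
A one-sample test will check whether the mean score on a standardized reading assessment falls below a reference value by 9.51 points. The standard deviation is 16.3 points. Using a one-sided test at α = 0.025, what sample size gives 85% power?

n = 27

For a one-sample z-test, n = ((z_α + z_β)·σ/δ)².
z_α = 1.960 (one-sided α = 0.025); z_β = 1.036 (power 85% → β = 0.15).
n = (2.996 × 16.3 / 9.51)² = 26.37
Round up: n = 27.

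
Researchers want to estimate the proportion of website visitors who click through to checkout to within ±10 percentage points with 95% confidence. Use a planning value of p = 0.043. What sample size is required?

16

For a proportion with margin E = 0.1 at 95% confidence, z = 1.960.
n = p̂(1−p̂)(z/E)² = 0.043 × 0.957 × (1.960/0.1)² = 15.81
Round up: n = 16.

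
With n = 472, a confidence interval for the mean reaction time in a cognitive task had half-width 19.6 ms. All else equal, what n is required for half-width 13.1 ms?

1057

Margin of error scales as 1/√n, so n₂ = n₁·(E₁/E₂)².
n₂ = 472 × (19.6/13.1)² = 472 × 2.239 = 1056.81
Round up: n₂ = 1057.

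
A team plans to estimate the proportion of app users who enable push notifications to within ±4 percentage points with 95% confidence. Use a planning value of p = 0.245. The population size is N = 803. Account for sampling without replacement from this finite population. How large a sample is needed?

For a proportion with margin E = 0.04 at 95% confidence, z = 1.960.
n = p̂(1−p̂)(z/E)² = 0.245 × 0.755 × (1.960/0.04)² = 444.12 — call this n₀.
Finite-population correction with N = 803: n = n₀ / (1 + (n₀−1)/N) = 444.12 / 1.552 = 286.16
Round up: n = 287.

287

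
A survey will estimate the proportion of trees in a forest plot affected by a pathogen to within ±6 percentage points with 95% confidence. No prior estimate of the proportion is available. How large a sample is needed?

267

For a proportion with margin E = 0.06 at 95% confidence, z = 1.960.
With no prior estimate, use p = 0.5, which maximizes p(1−p) at 0.25.
n = 0.25 × (z/E)² = 0.25 × (1.960/0.06)² = 266.78
Round up: n = 267.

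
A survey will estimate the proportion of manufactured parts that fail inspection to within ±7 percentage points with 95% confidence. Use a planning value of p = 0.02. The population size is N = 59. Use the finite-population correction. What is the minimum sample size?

For a proportion with margin E = 0.07 at 95% confidence, z = 1.960.
n = p̂(1−p̂)(z/E)² = 0.02 × 0.98 × (1.960/0.07)² = 15.37 — call this n₀.
Finite-population correction with N = 59: n = n₀ / (1 + (n₀−1)/N) = 15.37 / 1.244 = 12.36
Round up: n = 13.

n = 13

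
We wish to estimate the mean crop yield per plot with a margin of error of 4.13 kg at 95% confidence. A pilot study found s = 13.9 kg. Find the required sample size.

For a mean, the margin of error is E = z·σ/√n, so n = (zσ/E)².
At 95% confidence, z = 1.960.
n = (1.960 × 13.9 / 4.13)² = 43.52
Round up: n = 44.

44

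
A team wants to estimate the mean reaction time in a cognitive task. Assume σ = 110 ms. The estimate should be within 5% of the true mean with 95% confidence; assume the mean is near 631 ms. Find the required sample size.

47

For a mean, the margin of error is E = z·σ/√n, so n = (zσ/E)².
At 95% confidence, z = 1.960.
E = 5% of 631 = 31.55 ms.
n = (1.960 × 110 / 31.55)² = 46.70
Round up: n = 47.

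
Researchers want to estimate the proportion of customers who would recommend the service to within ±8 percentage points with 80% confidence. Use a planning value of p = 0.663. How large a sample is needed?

For a proportion with margin E = 0.08 at 80% confidence, z = 1.282.
n = p̂(1−p̂)(z/E)² = 0.663 × 0.337 × (1.282/0.08)² = 57.38
Round up: n = 58.

58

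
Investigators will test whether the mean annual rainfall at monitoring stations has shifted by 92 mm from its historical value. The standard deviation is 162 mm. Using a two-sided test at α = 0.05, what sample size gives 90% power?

For a one-sample z-test, n = ((z_{α/2} + z_β)·σ/δ)².
z_{α/2} = 1.960 (two-sided α = 0.05); z_β = 1.282 (power 90% → β = 0.1).
n = (3.242 × 162 / 92)² = 32.59
Round up: n = 33.

n = 33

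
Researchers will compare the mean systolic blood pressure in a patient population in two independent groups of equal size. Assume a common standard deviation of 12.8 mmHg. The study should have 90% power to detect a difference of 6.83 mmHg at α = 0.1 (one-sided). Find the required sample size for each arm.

47 per group

For two equal groups, n per group = 2·((z_α + z_β)·σ/δ)².
z_α = 1.282; z_β = 1.282 (power 90%).
n = 2 × (2.564 × 12.8 / 6.83)² = 2 × 23.09 = 46.18
Round up: n = 47 per group.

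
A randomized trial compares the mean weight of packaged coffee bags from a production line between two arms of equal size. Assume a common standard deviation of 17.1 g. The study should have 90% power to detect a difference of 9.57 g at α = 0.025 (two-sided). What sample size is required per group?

80 per group

For two equal groups, n per group = 2·((z_{α/2} + z_β)·σ/δ)².
z_{α/2} = 2.241; z_β = 1.282 (power 90%).
n = 2 × (3.523 × 17.1 / 9.57)² = 2 × 39.63 = 79.26
Round up: n = 80 per group.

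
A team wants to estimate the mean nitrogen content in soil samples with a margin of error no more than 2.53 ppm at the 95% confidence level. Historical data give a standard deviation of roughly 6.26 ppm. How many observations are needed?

24

For a mean, the margin of error is E = z·σ/√n, so n = (zσ/E)².
At 95% confidence, z = 1.960.
n = (1.960 × 6.26 / 2.53)² = 23.52
Round up: n = 24.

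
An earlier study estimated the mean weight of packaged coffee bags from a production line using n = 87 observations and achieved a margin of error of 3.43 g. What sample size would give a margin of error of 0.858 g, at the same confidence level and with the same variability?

1391

Margin of error scales as 1/√n, so n₂ = n₁·(E₁/E₂)².
n₂ = 87 × (3.43/0.858)² = 87 × 15.98 = 1390.26
Round up: n₂ = 1391.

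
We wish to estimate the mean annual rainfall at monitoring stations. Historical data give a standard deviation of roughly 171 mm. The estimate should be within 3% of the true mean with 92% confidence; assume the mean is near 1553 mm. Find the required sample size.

For a mean, the margin of error is E = z·σ/√n, so n = (zσ/E)².
At 92% confidence, z = 1.751.
E = 3% of 1553 = 46.59 mm.
n = (1.751 × 171 / 46.59)² = 41.30
Round up: n = 42.

42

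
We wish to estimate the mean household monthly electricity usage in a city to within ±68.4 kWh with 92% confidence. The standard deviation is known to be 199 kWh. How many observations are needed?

26

For a mean, the margin of error is E = z·σ/√n, so n = (zσ/E)².
At 92% confidence, z = 1.751.
n = (1.751 × 199 / 68.4)² = 25.95
Round up: n = 26.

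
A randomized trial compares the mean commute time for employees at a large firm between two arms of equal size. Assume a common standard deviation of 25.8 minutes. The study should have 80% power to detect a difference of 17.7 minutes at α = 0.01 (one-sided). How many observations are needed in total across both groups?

86 total

For two equal groups, n per group = 2·((z_α + z_β)·σ/δ)².
z_α = 2.326; z_β = 0.842 (power 80%).
n = 2 × (3.168 × 25.8 / 17.7)² = 2 × 21.32 = 42.64
Round up: n = 43 per group.
Total across both groups: 2 × 43 = 86.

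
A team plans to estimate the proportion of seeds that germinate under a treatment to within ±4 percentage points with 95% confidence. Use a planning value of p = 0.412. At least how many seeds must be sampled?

For a proportion with margin E = 0.04 at 95% confidence, z = 1.960.
n = p̂(1−p̂)(z/E)² = 0.412 × 0.588 × (1.960/0.04)² = 581.66
Round up: n = 582.

n = 582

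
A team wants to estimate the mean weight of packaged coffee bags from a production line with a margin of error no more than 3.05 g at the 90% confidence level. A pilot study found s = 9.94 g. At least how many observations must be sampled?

For a mean, the margin of error is E = z·σ/√n, so n = (zσ/E)².
At 90% confidence, z = 1.645.
n = (1.645 × 9.94 / 3.05)² = 28.74
Round up: n = 29.

n = 29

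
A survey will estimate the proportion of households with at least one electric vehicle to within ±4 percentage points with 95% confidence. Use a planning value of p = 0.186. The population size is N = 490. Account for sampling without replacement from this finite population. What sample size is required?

For a proportion with margin E = 0.04 at 95% confidence, z = 1.960.
n = p̂(1−p̂)(z/E)² = 0.186 × 0.814 × (1.960/0.04)² = 363.52 — call this n₀.
Finite-population correction with N = 490: n = n₀ / (1 + (n₀−1)/N) = 363.52 / 1.74 = 208.92
Round up: n = 209.

209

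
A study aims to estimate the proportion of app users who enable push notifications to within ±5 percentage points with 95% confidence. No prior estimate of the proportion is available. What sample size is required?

For a proportion with margin E = 0.05 at 95% confidence, z = 1.960.
With no prior estimate, use p = 0.5, which maximizes p(1−p) at 0.25.
n = 0.25 × (z/E)² = 0.25 × (1.960/0.05)² = 384.16
Round up: n = 385.

385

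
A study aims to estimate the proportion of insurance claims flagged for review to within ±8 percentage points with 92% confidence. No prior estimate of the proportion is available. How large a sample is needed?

120

For a proportion with margin E = 0.08 at 92% confidence, z = 1.751.
With no prior estimate, use p = 0.5, which maximizes p(1−p) at 0.25.
n = 0.25 × (z/E)² = 0.25 × (1.751/0.08)² = 119.77
Round up: n = 120.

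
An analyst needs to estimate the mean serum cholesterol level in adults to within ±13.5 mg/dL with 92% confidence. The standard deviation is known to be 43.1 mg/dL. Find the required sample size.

For a mean, the margin of error is E = z·σ/√n, so n = (zσ/E)².
At 92% confidence, z = 1.751.
n = (1.751 × 43.1 / 13.5)² = 31.25
Round up: n = 32.

32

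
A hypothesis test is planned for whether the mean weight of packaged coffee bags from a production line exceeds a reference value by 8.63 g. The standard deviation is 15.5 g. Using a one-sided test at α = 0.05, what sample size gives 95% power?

For a one-sample z-test, n = ((z_α + z_β)·σ/δ)².
z_α = 1.645 (one-sided α = 0.05); z_β = 1.645 (power 95% → β = 0.05).
n = (3.290 × 15.5 / 8.63)² = 34.92
Round up: n = 35.

n = 35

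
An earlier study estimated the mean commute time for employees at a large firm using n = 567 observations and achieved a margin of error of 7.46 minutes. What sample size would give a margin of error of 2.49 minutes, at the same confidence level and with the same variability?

Margin of error scales as 1/√n, so n₂ = n₁·(E₁/E₂)².
n₂ = 567 × (7.46/2.49)² = 567 × 8.976 = 5089.39
Round up: n₂ = 5090.

5090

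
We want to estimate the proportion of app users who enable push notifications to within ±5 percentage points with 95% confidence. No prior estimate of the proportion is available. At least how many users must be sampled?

For a proportion with margin E = 0.05 at 95% confidence, z = 1.960.
With no prior estimate, use p = 0.5, which maximizes p(1−p) at 0.25.
n = 0.25 × (z/E)² = 0.25 × (1.960/0.05)² = 384.16
Round up: n = 385.

385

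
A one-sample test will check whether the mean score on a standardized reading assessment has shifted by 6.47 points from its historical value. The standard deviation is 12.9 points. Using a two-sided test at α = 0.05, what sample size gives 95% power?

52

For a one-sample z-test, n = ((z_{α/2} + z_β)·σ/δ)².
z_{α/2} = 1.960 (two-sided α = 0.05); z_β = 1.645 (power 95% → β = 0.05).
n = (3.605 × 12.9 / 6.47)² = 51.66
Round up: n = 52.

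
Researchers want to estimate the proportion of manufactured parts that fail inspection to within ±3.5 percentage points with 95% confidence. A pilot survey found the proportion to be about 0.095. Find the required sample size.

For a proportion with margin E = 0.035 at 95% confidence, z = 1.960.
n = p̂(1−p̂)(z/E)² = 0.095 × 0.905 × (1.960/0.035)² = 269.62
Round up: n = 270.

270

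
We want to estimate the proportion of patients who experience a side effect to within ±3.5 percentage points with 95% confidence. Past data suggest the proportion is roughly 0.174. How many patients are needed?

n = 451

For a proportion with margin E = 0.035 at 95% confidence, z = 1.960.
n = p̂(1−p̂)(z/E)² = 0.174 × 0.826 × (1.960/0.035)² = 450.72
Round up: n = 451.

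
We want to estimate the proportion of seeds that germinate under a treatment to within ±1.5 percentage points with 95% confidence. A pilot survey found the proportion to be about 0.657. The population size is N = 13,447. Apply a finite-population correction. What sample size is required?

For a proportion with margin E = 0.015 at 95% confidence, z = 1.960.
n = p̂(1−p̂)(z/E)² = 0.657 × 0.343 × (1.960/0.015)² = 3847.59 — call this n₀.
Finite-population correction with N = 13,447: n = n₀ / (1 + (n₀−1)/N) = 3847.59 / 1.286 = 2991.91
Round up: n = 2992.

2992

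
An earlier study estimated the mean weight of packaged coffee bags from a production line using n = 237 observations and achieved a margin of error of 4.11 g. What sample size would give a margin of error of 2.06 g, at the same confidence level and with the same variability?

n = 944

Margin of error scales as 1/√n, so n₂ = n₁·(E₁/E₂)².
n₂ = 237 × (4.11/2.06)² = 237 × 3.981 = 943.50
Round up: n₂ = 944.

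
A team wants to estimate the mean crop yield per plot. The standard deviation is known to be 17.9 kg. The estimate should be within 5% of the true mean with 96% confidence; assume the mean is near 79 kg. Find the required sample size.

87

For a mean, the margin of error is E = z·σ/√n, so n = (zσ/E)².
At 96% confidence, z = 2.054.
E = 5% of 79 = 3.95 kg.
n = (2.054 × 17.9 / 3.95)² = 86.64
Round up: n = 87.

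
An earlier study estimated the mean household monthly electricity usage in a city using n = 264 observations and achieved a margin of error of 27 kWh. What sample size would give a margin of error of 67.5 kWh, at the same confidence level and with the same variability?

Margin of error scales as 1/√n, so n₂ = n₁·(E₁/E₂)².
n₂ = 264 × (27/67.5)² = 264 × 0.16 = 42.24
Round up: n₂ = 43.

n = 43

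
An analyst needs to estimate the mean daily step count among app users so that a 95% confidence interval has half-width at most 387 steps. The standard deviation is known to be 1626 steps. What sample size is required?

For a mean, the margin of error is E = z·σ/√n, so n = (zσ/E)².
At 95% confidence, z = 1.960.
n = (1.960 × 1626 / 387)² = 67.82
Round up: n = 68.

68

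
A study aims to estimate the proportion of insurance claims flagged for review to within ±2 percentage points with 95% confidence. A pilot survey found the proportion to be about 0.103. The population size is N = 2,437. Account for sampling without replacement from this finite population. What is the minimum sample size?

For a proportion with margin E = 0.02 at 95% confidence, z = 1.960.
n = p̂(1−p̂)(z/E)² = 0.103 × 0.897 × (1.960/0.02)² = 887.32 — call this n₀.
Finite-population correction with N = 2,437: n = n₀ / (1 + (n₀−1)/N) = 887.32 / 1.364 = 650.53
Round up: n = 651.

651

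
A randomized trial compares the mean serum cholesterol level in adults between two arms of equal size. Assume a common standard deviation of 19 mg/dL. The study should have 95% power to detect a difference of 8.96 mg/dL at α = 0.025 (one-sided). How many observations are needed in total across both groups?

For two equal groups, n per group = 2·((z_α + z_β)·σ/δ)².
z_α = 1.960; z_β = 1.645 (power 95%).
n = 2 × (3.605 × 19 / 8.96)² = 2 × 58.44 = 116.88
Round up: n = 117 per group.
Total across both groups: 2 × 117 = 234.

234 total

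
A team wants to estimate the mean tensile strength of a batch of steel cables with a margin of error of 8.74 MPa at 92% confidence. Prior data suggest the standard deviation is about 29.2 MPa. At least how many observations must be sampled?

For a mean, the margin of error is E = z·σ/√n, so n = (zσ/E)².
At 92% confidence, z = 1.751.
n = (1.751 × 29.2 / 8.74)² = 34.22
Round up: n = 35.

35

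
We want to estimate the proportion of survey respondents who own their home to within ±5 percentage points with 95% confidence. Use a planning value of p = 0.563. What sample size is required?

For a proportion with margin E = 0.05 at 95% confidence, z = 1.960.
n = p̂(1−p̂)(z/E)² = 0.563 × 0.437 × (1.960/0.05)² = 378.06
Round up: n = 379.

379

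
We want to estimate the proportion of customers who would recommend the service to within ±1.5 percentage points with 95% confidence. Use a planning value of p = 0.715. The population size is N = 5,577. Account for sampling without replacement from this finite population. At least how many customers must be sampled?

For a proportion with margin E = 0.015 at 95% confidence, z = 1.960.
n = p̂(1−p̂)(z/E)² = 0.715 × 0.285 × (1.960/0.015)² = 3479.21 — call this n₀.
Finite-population correction with N = 5,577: n = n₀ / (1 + (n₀−1)/N) = 3479.21 / 1.624 = 2142.37
Round up: n = 2143.

n = 2143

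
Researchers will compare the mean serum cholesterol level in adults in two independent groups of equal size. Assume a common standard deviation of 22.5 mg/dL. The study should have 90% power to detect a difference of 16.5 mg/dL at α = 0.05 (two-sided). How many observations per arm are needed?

40 per group

For two equal groups, n per group = 2·((z_{α/2} + z_β)·σ/δ)².
z_{α/2} = 1.960; z_β = 1.282 (power 90%).
n = 2 × (3.242 × 22.5 / 16.5)² = 2 × 19.54 = 39.08
Round up: n = 40 per group.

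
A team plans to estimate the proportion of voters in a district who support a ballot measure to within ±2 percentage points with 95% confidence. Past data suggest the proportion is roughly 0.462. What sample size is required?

2388

For a proportion with margin E = 0.02 at 95% confidence, z = 1.960.
n = p̂(1−p̂)(z/E)² = 0.462 × 0.538 × (1.960/0.02)² = 2387.13
Round up: n = 2388.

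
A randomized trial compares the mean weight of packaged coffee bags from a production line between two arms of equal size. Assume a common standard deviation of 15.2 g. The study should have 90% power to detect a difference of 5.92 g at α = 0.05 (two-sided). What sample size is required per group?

139 per group

For two equal groups, n per group = 2·((z_{α/2} + z_β)·σ/δ)².
z_{α/2} = 1.960; z_β = 1.282 (power 90%).
n = 2 × (3.242 × 15.2 / 5.92)² = 2 × 69.29 = 138.58
Round up: n = 139 per group.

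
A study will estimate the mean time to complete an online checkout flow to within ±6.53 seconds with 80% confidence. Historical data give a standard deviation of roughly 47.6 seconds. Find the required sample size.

88

For a mean, the margin of error is E = z·σ/√n, so n = (zσ/E)².
At 80% confidence, z = 1.282.
n = (1.282 × 47.6 / 6.53)² = 87.33
Round up: n = 88.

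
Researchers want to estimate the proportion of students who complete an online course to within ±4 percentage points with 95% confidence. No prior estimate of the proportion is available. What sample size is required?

For a proportion with margin E = 0.04 at 95% confidence, z = 1.960.
With no prior estimate, use p = 0.5, which maximizes p(1−p) at 0.25.
n = 0.25 × (z/E)² = 0.25 × (1.960/0.04)² = 600.25
Round up: n = 601.

n = 601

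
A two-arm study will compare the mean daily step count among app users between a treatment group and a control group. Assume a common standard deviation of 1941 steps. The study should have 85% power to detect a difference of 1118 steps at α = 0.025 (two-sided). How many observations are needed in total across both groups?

130 total

For two equal groups, n per group = 2·((z_{α/2} + z_β)·σ/δ)².
z_{α/2} = 2.241; z_β = 1.036 (power 85%).
n = 2 × (3.277 × 1941 / 1118)² = 2 × 32.37 = 64.74
Round up: n = 65 per group.
Total across both groups: 2 × 65 = 130.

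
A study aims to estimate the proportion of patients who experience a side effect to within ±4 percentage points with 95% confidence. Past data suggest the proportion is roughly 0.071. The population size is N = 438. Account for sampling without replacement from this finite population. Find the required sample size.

117

For a proportion with margin E = 0.04 at 95% confidence, z = 1.960.
n = p̂(1−p̂)(z/E)² = 0.071 × 0.929 × (1.960/0.04)² = 158.37 — call this n₀.
Finite-population correction with N = 438: n = n₀ / (1 + (n₀−1)/N) = 158.37 / 1.359 = 116.53
Round up: n = 117.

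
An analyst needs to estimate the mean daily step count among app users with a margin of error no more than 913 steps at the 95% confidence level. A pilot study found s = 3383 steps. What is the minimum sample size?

For a mean, the margin of error is E = z·σ/√n, so n = (zσ/E)².
At 95% confidence, z = 1.960.
n = (1.960 × 3383 / 913)² = 52.74
Round up: n = 53.

n = 53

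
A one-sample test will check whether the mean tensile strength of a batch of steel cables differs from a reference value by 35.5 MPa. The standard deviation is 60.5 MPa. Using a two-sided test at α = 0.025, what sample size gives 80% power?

For a one-sample z-test, n = ((z_{α/2} + z_β)·σ/δ)².
z_{α/2} = 2.241 (two-sided α = 0.025); z_β = 0.842 (power 80% → β = 0.2).
n = (3.083 × 60.5 / 35.5)² = 27.61
Round up: n = 28.

28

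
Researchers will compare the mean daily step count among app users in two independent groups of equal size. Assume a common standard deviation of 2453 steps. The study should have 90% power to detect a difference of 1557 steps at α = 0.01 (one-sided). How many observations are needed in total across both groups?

130 total

For two equal groups, n per group = 2·((z_α + z_β)·σ/δ)².
z_α = 2.326; z_β = 1.282 (power 90%).
n = 2 × (3.608 × 2453 / 1557)² = 2 × 32.31 = 64.62
Round up: n = 65 per group.
Total across both groups: 2 × 65 = 130.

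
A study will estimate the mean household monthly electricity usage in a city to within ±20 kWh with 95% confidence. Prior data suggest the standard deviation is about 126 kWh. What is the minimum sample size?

For a mean, the margin of error is E = z·σ/√n, so n = (zσ/E)².
At 95% confidence, z = 1.960.
n = (1.960 × 126 / 20)² = 152.47
Round up: n = 153.

153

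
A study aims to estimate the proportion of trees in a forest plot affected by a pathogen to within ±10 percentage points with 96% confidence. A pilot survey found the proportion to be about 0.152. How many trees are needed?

For a proportion with margin E = 0.1 at 96% confidence, z = 2.054.
n = p̂(1−p̂)(z/E)² = 0.152 × 0.848 × (2.054/0.1)² = 54.38
Round up: n = 55.

55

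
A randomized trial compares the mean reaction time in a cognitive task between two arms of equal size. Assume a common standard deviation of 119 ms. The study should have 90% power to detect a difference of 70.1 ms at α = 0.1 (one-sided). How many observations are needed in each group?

For two equal groups, n per group = 2·((z_α + z_β)·σ/δ)².
z_α = 1.282; z_β = 1.282 (power 90%).
n = 2 × (2.564 × 119 / 70.1)² = 2 × 18.94 = 37.88
Round up: n = 38 per group.

38 per group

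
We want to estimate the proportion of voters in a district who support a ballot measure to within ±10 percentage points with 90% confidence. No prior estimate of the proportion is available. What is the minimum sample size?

For a proportion with margin E = 0.1 at 90% confidence, z = 1.645.
With no prior estimate, use p = 0.5, which maximizes p(1−p) at 0.25.
n = 0.25 × (z/E)² = 0.25 × (1.645/0.1)² = 67.65
Round up: n = 68.

n = 68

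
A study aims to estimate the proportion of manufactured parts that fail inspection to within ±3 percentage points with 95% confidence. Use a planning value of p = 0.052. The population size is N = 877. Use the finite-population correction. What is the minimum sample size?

n = 170

For a proportion with margin E = 0.03 at 95% confidence, z = 1.960.
n = p̂(1−p̂)(z/E)² = 0.052 × 0.948 × (1.960/0.03)² = 210.42 — call this n₀.
Finite-population correction with N = 877: n = n₀ / (1 + (n₀−1)/N) = 210.42 / 1.239 = 169.83
Round up: n = 170.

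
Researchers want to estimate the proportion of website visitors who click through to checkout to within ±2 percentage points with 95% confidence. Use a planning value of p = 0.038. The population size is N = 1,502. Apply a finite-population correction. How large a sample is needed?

For a proportion with margin E = 0.02 at 95% confidence, z = 1.960.
n = p̂(1−p̂)(z/E)² = 0.038 × 0.962 × (1.960/0.02)² = 351.08 — call this n₀.
Finite-population correction with N = 1,502: n = n₀ / (1 + (n₀−1)/N) = 351.08 / 1.233 = 284.74
Round up: n = 285.

285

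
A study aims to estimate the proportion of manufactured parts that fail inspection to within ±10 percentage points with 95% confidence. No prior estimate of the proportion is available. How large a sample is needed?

For a proportion with margin E = 0.1 at 95% confidence, z = 1.960.
With no prior estimate, use p = 0.5, which maximizes p(1−p) at 0.25.
n = 0.25 × (z/E)² = 0.25 × (1.960/0.1)² = 96.04
Round up: n = 97.

n = 97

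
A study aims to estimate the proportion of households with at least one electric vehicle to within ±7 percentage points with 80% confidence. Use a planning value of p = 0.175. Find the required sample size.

49

For a proportion with margin E = 0.07 at 80% confidence, z = 1.282.
n = p̂(1−p̂)(z/E)² = 0.175 × 0.825 × (1.282/0.07)² = 48.43
Round up: n = 49.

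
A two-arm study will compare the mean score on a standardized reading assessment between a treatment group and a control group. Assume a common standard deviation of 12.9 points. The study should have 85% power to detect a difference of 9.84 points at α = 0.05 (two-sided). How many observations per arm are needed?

31 per group

For two equal groups, n per group = 2·((z_{α/2} + z_β)·σ/δ)².
z_{α/2} = 1.960; z_β = 1.036 (power 85%).
n = 2 × (2.996 × 12.9 / 9.84)² = 2 × 15.43 = 30.86
Round up: n = 31 per group.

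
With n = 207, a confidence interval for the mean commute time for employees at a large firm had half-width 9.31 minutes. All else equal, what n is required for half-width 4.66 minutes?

827

Margin of error scales as 1/√n, so n₂ = n₁·(E₁/E₂)².
n₂ = 207 × (9.31/4.66)² = 207 × 3.991 = 826.14
Round up: n₂ = 827.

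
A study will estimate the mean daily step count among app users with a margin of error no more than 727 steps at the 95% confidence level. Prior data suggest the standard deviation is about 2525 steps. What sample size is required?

For a mean, the margin of error is E = z·σ/√n, so n = (zσ/E)².
At 95% confidence, z = 1.960.
n = (1.960 × 2525 / 727)² = 46.34
Round up: n = 47.

n = 47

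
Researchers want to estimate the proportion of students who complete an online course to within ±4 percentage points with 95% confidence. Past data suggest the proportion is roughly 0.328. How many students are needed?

n = 530

For a proportion with margin E = 0.04 at 95% confidence, z = 1.960.
n = p̂(1−p̂)(z/E)² = 0.328 × 0.672 × (1.960/0.04)² = 529.22
Round up: n = 530.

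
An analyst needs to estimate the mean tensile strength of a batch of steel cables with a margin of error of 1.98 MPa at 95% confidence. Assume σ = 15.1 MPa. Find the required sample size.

n = 224

For a mean, the margin of error is E = z·σ/√n, so n = (zσ/E)².
At 95% confidence, z = 1.960.
n = (1.960 × 15.1 / 1.98)² = 223.43
Round up: n = 224.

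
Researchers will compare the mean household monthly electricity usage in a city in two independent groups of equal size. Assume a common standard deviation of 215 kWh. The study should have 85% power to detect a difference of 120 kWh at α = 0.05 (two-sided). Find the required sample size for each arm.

For two equal groups, n per group = 2·((z_{α/2} + z_β)·σ/δ)².
z_{α/2} = 1.960; z_β = 1.036 (power 85%).
n = 2 × (2.996 × 215 / 120)² = 2 × 28.81 = 57.62
Round up: n = 58 per group.

58 per group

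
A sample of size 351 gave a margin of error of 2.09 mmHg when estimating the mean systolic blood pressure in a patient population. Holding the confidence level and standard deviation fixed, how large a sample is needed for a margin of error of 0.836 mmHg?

2194

Margin of error scales as 1/√n, so n₂ = n₁·(E₁/E₂)².
n₂ = 351 × (2.09/0.836)² = 351 × 6.25 = 2193.75
Round up: n₂ = 2194.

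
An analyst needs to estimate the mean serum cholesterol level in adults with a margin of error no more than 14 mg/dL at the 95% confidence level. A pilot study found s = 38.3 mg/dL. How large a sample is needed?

n = 29

For a mean, the margin of error is E = z·σ/√n, so n = (zσ/E)².
At 95% confidence, z = 1.960.
n = (1.960 × 38.3 / 14)² = 28.75
Round up: n = 29.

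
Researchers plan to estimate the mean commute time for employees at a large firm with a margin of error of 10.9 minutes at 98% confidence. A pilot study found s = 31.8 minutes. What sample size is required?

For a mean, the margin of error is E = z·σ/√n, so n = (zσ/E)².
At 98% confidence, z = 2.326.
n = (2.326 × 31.8 / 10.9)² = 46.05
Round up: n = 47.

47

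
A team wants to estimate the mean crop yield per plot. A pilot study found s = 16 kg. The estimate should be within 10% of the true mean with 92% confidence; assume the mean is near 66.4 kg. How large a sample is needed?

18

For a mean, the margin of error is E = z·σ/√n, so n = (zσ/E)².
At 92% confidence, z = 1.751.
E = 10% of 66.4 = 6.64 kg.
n = (1.751 × 16 / 6.64)² = 17.80
Round up: n = 18.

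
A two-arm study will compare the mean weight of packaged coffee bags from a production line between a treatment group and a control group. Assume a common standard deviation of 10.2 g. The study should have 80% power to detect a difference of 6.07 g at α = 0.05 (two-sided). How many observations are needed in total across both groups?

For two equal groups, n per group = 2·((z_{α/2} + z_β)·σ/δ)².
z_{α/2} = 1.960; z_β = 0.842 (power 80%).
n = 2 × (2.802 × 10.2 / 6.07)² = 2 × 22.17 = 44.34
Round up: n = 45 per group.
Total across both groups: 2 × 45 = 90.

90 total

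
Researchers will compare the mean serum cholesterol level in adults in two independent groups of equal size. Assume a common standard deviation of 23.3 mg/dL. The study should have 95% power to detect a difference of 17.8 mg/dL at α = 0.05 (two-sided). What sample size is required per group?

For two equal groups, n per group = 2·((z_{α/2} + z_β)·σ/δ)².
z_{α/2} = 1.960; z_β = 1.645 (power 95%).
n = 2 × (3.605 × 23.3 / 17.8)² = 2 × 22.27 = 44.54
Round up: n = 45 per group.

45 per group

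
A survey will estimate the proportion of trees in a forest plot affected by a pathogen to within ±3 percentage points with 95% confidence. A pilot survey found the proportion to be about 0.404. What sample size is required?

1028

For a proportion with margin E = 0.03 at 95% confidence, z = 1.960.
n = p̂(1−p̂)(z/E)² = 0.404 × 0.596 × (1.960/0.03)² = 1027.77
Round up: n = 1028.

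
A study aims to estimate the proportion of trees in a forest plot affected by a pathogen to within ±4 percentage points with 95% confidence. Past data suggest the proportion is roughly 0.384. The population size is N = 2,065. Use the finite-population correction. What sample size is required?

446

For a proportion with margin E = 0.04 at 95% confidence, z = 1.960.
n = p̂(1−p̂)(z/E)² = 0.384 × 0.616 × (1.960/0.04)² = 567.94 — call this n₀.
Finite-population correction with N = 2,065: n = n₀ / (1 + (n₀−1)/N) = 567.94 / 1.275 = 445.44
Round up: n = 446.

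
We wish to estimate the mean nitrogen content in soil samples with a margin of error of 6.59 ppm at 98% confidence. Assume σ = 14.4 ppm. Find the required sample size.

26

For a mean, the margin of error is E = z·σ/√n, so n = (zσ/E)².
At 98% confidence, z = 2.326.
n = (2.326 × 14.4 / 6.59)² = 25.83
Round up: n = 26.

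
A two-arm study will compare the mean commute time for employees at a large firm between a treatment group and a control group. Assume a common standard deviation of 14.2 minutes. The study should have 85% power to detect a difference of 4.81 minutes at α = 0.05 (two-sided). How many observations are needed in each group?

For two equal groups, n per group = 2·((z_{α/2} + z_β)·σ/δ)².
z_{α/2} = 1.960; z_β = 1.036 (power 85%).
n = 2 × (2.996 × 14.2 / 4.81)² = 2 × 78.23 = 156.46
Round up: n = 157 per group.

157 per group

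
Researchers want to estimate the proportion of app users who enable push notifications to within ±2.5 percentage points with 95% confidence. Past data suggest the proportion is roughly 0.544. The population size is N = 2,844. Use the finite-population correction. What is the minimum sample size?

993

For a proportion with margin E = 0.025 at 95% confidence, z = 1.960.
n = p̂(1−p̂)(z/E)² = 0.544 × 0.456 × (1.960/0.025)² = 1524.74 — call this n₀.
Finite-population correction with N = 2,844: n = n₀ / (1 + (n₀−1)/N) = 1524.74 / 1.536 = 992.67
Round up: n = 993.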